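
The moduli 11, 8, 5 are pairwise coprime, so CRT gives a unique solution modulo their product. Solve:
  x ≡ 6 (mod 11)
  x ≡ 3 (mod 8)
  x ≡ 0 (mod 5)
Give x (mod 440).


Moduli 11, 8, 5 are pairwise coprime; by CRT there is a unique solution modulo M = 11 · 8 · 5 = 440.
Solve pairwise, accumulating the modulus:
  Start with x ≡ 6 (mod 11).
  Combine with x ≡ 3 (mod 8): since gcd(11, 8) = 1, we get a unique residue mod 88.
    Write x = 6 + 11·t and substitute into x ≡ 3 (mod 8): 11·t ≡ 3 − 6 = -3 (mod 8).
    Reduce coefficients mod 8: 3·t ≡ 5 (mod 8).
    The inverse of 3 mod 8 is 3 (since 3·3 = 9 = 1·8 + 1), so t ≡ 3·5 = 15 ≡ 7 (mod 8).
    Then x = 6 + 11·7 = 83, valid modulo lcm(11, 8) = 88: x ≡ 83 (mod 88).
  Combine with x ≡ 0 (mod 5): since gcd(88, 5) = 1, we get a unique residue mod 440.
    Write x = 83 + 88·t and substitute into x ≡ 0 (mod 5): 88·t ≡ 0 − 83 = -83 (mod 5).
    Reduce coefficients mod 5: 3·t ≡ 2 (mod 5).
    The inverse of 3 mod 5 is 2 (since 3·2 = 6 = 1·5 + 1), so t ≡ 2·2 = 4 ≡ 4 (mod 5).
    Then x = 83 + 88·4 = 435, valid modulo lcm(88, 5) = 440: x ≡ 435 (mod 440).
Verify: 435 mod 11 = 6 ✓, 435 mod 8 = 3 ✓, 435 mod 5 = 0 ✓.

x ≡ 435 (mod 440).


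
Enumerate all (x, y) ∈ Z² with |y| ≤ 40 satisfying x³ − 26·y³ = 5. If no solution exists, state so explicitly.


The equation is x³ - 26y³ = 5. For fixed y, x³ = 26·y³ + 5, so a solution requires the RHS to be a perfect cube.
Strategy: iterate y from -40 to 40, compute RHS = 26·y³ + 5, and check whether it is a (positive or negative) perfect cube.
Check small values of y:
  y = 0: RHS = 5 is not a perfect cube.
  y = 1: RHS = 31 is not a perfect cube.
  y = -1: RHS = -21 is not a perfect cube.
  y = 2: RHS = 213 is not a perfect cube.
  y = -2: RHS = -203 is not a perfect cube.
  y = 3: RHS = 707 is not a perfect cube.
  y = -3: RHS = -697 is not a perfect cube.
Continuing the search up to |y| = 40 finds no solutions either.
No (x, y) in the scanned range satisfies the equation.

No integer solutions with |y| ≤ 40.


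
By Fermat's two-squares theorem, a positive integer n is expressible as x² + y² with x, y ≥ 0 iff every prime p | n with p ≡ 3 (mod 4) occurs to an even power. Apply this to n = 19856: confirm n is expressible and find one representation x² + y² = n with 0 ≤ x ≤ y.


Step 1: Factor n = 19856 = 2^4 · 17 · 73.
Step 2: Check the mod-4 condition on each prime factor: 2 = 2 (special); 17 ≡ 1 (mod 4), exponent 1; 73 ≡ 1 (mod 4), exponent 1.
All primes ≡ 3 (mod 4) appear to even exponent (or don't appear), so by the two-squares theorem n IS expressible as a sum of two squares.
Step 3: Build a representation. Group n = k² · m with k = 4 and m = 17 · 73 = 1241 (a product of primes ≡ 1 (mod 4)); a representation of m scales to one of n via (k·x)² + (k·y)² = k²(x² + y²). Each prime p ≡ 1 (mod 4) is itself a sum of two squares; find a² by testing p − a² for a perfect square:
  17: 17 − 1² = 16 = 4² ⇒ 17 = 1² + 4².
  73: 73 − 1² = 72, 73 − 2² = 69, 73 − 3² = 64 = 8² ⇒ 73 = 3² + 8².
  Combine using the Brahmagupta–Fibonacci identity (a² + b²)(c² + d²) = (ac − bd)² + (ad + bc)² = (ac + bd)² + (ad − bc)²:
  17 · 73 = 1241: from (1² + 4²)(3² + 8²), take (1·3 − 4·8, 1·8 + 4·3) = (3 − 32, 8 + 12) = (-29, 20); dropping signs (only squares matter) gives (29, 20); check 29² + 20² = 841 + 400 = 1241 ✓.
  Scale by k = 4: (4·29, 4·20) = (116, 80).
Step 4: Order so x ≤ y and verify: 80² + 116² = 6400 + 13456 = 19856 = n. ✓

n = 19856 = 80² + 116² (one valid representation with x ≤ y).


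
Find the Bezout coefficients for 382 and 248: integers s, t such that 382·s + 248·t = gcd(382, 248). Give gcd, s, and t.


Euclidean algorithm on (382, 248) — divide until remainder is 0:
  382 = 1 · 248 + 134
  248 = 1 · 134 + 114
  134 = 1 · 114 + 20
  114 = 5 · 20 + 14
  20 = 1 · 14 + 6
  14 = 2 · 6 + 2
  6 = 3 · 2 + 0
gcd(382, 248) = 2.
Track Bezout coefficients alongside the remainders: start with r₀ = 382 = a·1 + b·0 (s = 1, t = 0) and r₁ = 248 = a·0 + b·1 (s = 0, t = 1); each new remainder r_{k+1} = r_{k-1} − q_k·r_k inherits s_{k+1} = s_{k-1} − q_k·s_k, t_{k+1} = t_{k-1} − q_k·t_k, so r_k = a·s_k + b·t_k at every step:
  q = 1: r = 134, s = 1 − 1·0 = 1, t = 0 − 1·1 = -1  (check: 382·1 + 248·(-1) = 134)
  q = 1: r = 114, s = 0 − 1·1 = -1, t = 1 − 1·(-1) = 2  (check: 382·(-1) + 248·2 = 114)
  q = 1: r = 20, s = 1 − 1·(-1) = 2, t = -1 − 1·2 = -3  (check: 382·2 + 248·(-3) = 20)
  q = 5: r = 14, s = -1 − 5·2 = -11, t = 2 − 5·(-3) = 17  (check: 382·(-11) + 248·17 = 14)
  q = 1: r = 6, s = 2 − 1·(-11) = 13, t = -3 − 1·17 = -20  (check: 382·13 + 248·(-20) = 6)
  q = 2: r = 2, s = -11 − 2·13 = -37, t = 17 − 2·(-20) = 57  (check: 382·(-37) + 248·57 = 2)
The row with r = 2 (the gcd) gives the Bezout coefficients s = -37, t = 57.
Result: 382 · (-37) + 248 · (57) = 2.

gcd(382, 248) = 2; s = -37, t = 57 (check: 382·(-37) + 248·57 = 2).


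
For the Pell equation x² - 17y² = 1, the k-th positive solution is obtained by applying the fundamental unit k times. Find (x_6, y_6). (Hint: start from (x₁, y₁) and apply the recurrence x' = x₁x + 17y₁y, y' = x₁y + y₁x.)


Step 1: Find the fundamental solution (x₁, y₁) of x² - 17y² = 1.
  Expand √17 as a continued fraction. a₀ = ⌊√17⌋ = 4; iterate m_{k+1} = d_k·a_k − m_k, d_{k+1} = (17 − m_{k+1}²)/d_k, a_{k+1} = ⌊(a₀ + m_{k+1})/d_{k+1}⌋ (starting m₀ = 0, d₀ = 1), with convergents p_k = a_k·p_{k-1} + p_{k-2}, q_k = a_k·q_{k-1} + q_{k-2} (p₋₁ = 1, q₋₁ = 0):
  k = 0: a₀ = 4; p₀/q₀ = 4/1; p₀² − 17·q₀² = 16 − 17 = -1.
  k = 1: m = 4, d = 1, a = ⌊(4 + 4)/1⌋ = 8; p/q = (8·4 + 1)/(8·1 + 0) = 33/8; p² − 17·q² = 1089 − 1088 = 1.
  The first convergent with p² − 17·q² = 1 gives the fundamental solution (x₁, y₁) = (33, 8).
Step 2: Apply the recurrence (x_{n+1}, y_{n+1}) = (x₁x_n + 17y₁y_n, x₁y_n + y₁x_n) repeatedly.
  From (x_1, y_1) = (33, 8): x_2 = 33·33 + 17·8·8 = 2177; y_2 = 33·8 + 8·33 = 528.
  From (x_2, y_2) = (2177, 528): x_3 = 33·2177 + 17·8·528 = 143649; y_3 = 33·528 + 8·2177 = 34840.
  From (x_3, y_3) = (143649, 34840): x_4 = 33·143649 + 17·8·34840 = 9478657; y_4 = 33·34840 + 8·143649 = 2298912.
  From (x_4, y_4) = (9478657, 2298912): x_5 = 33·9478657 + 17·8·2298912 = 625447713; y_5 = 33·2298912 + 8·9478657 = 151693352.
  From (x_5, y_5) = (625447713, 151693352): x_6 = 33·625447713 + 17·8·151693352 = 41270070401; y_6 = 33·151693352 + 8·625447713 = 10009462320.
Step 3: Verify x_6² - 17·y_6² = 1703218710903496300801 - 1703218710903496300800 = 1 (should be 1). ✓

(x_1, y_1) = (33, 8); (x_6, y_6) = (41270070401, 10009462320).


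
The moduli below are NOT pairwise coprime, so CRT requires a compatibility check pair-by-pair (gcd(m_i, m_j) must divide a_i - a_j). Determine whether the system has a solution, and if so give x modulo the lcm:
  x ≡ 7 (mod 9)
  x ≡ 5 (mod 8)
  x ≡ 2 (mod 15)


Moduli 9, 8, 15 are not pairwise coprime, so CRT works modulo lcm(m_i) when all pairwise compatibility conditions hold.
Pairwise compatibility: gcd(m_i, m_j) must divide a_i - a_j for every pair.
Merge one congruence at a time:
  Start: x ≡ 7 (mod 9).
  Combine with x ≡ 5 (mod 8): gcd(9, 8) = 1; 5 - 7 = -2, which IS divisible by 1, so compatible.
    Write x = 7 + 9·t and substitute into x ≡ 5 (mod 8): 9·t ≡ 5 − 7 = -2 (mod 8).
    Reduce coefficients mod 8: 1·t ≡ 6 (mod 8).
    So t ≡ 6 (mod 8).
    Then x = 7 + 9·6 = 61, valid modulo lcm(9, 8) = 72: x ≡ 61 (mod 72).
  Combine with x ≡ 2 (mod 15): gcd(72, 15) = 3, and 2 - 61 = -59 is NOT divisible by 3.
    ⇒ system is inconsistent (no integer solution).

No solution (the system is inconsistent).


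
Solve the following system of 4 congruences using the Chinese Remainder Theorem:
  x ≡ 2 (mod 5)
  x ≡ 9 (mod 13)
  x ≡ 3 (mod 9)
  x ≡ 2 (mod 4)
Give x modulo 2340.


Product of moduli M = 5 · 13 · 9 · 4 = 2340.
Merge one congruence at a time:
  Start: x ≡ 2 (mod 5).
  Combine with x ≡ 9 (mod 13); new modulus lcm = 65.
    Write x = 2 + 5·t and substitute into x ≡ 9 (mod 13): 5·t ≡ 9 − 2 = 7 (mod 13).
    The inverse of 5 mod 13 is 8 (since 5·8 = 40 = 3·13 + 1), so t ≡ 8·7 = 56 ≡ 4 (mod 13).
    Then x = 2 + 5·4 = 22, valid modulo lcm(5, 13) = 65: x ≡ 22 (mod 65).
  Combine with x ≡ 3 (mod 9); new modulus lcm = 585.
    Write x = 22 + 65·t and substitute into x ≡ 3 (mod 9): 65·t ≡ 3 − 22 = -19 (mod 9).
    Reduce coefficients mod 9: 2·t ≡ 8 (mod 9).
    The inverse of 2 mod 9 is 5 (since 2·5 = 10 = 1·9 + 1), so t ≡ 5·8 = 40 ≡ 4 (mod 9).
    Then x = 22 + 65·4 = 282, valid modulo lcm(65, 9) = 585: x ≡ 282 (mod 585).
  Combine with x ≡ 2 (mod 4); new modulus lcm = 2340.
    Write x = 282 + 585·t and substitute into x ≡ 2 (mod 4): 585·t ≡ 2 − 282 = -280 (mod 4).
    Reduce coefficients mod 4: 1·t ≡ 0 (mod 4).
    So t ≡ 0 (mod 4).
    Then x = 282 + 585·0 = 282, valid modulo lcm(585, 4) = 2340: x ≡ 282 (mod 2340).
Verify against each original: 282 mod 5 = 2, 282 mod 13 = 9, 282 mod 9 = 3, 282 mod 4 = 2.

x ≡ 282 (mod 2340).


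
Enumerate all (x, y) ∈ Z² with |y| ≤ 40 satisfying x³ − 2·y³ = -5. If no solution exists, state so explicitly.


The equation is x³ - 2y³ = -5. For fixed y, x³ = 2·y³ − 5, so a solution requires the RHS to be a perfect cube.
Strategy: iterate y from -40 to 40, compute RHS = 2·y³ − 5, and check whether it is a (positive or negative) perfect cube.
Check small values of y:
  y = 0: RHS = -5 is not a perfect cube.
  y = 1: RHS = -3 is not a perfect cube.
  y = -1: RHS = -7 is not a perfect cube.
  y = 2: RHS = 11 is not a perfect cube.
  y = -2: RHS = -21 is not a perfect cube.
  y = 3: RHS = 49 is not a perfect cube.
  y = -3: RHS = -59 is not a perfect cube.
Continuing the search up to |y| = 40 finds no solutions either.
No (x, y) in the scanned range satisfies the equation.

No integer solutions with |y| ≤ 40.


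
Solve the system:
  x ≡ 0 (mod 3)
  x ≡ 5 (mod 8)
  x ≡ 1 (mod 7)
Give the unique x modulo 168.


Moduli 3, 8, 7 are pairwise coprime; by CRT there is a unique solution modulo M = 3 · 8 · 7 = 168.
Solve pairwise, accumulating the modulus:
  Start with x ≡ 0 (mod 3).
  Combine with x ≡ 5 (mod 8): since gcd(3, 8) = 1, we get a unique residue mod 24.
    Write x = 0 + 3·t and substitute into x ≡ 5 (mod 8): 3·t ≡ 5 − 0 = 5 (mod 8).
    The inverse of 3 mod 8 is 3 (since 3·3 = 9 = 1·8 + 1), so t ≡ 3·5 = 15 ≡ 7 (mod 8).
    Then x = 0 + 3·7 = 21, valid modulo lcm(3, 8) = 24: x ≡ 21 (mod 24).
  Combine with x ≡ 1 (mod 7): since gcd(24, 7) = 1, we get a unique residue mod 168.
    Write x = 21 + 24·t and substitute into x ≡ 1 (mod 7): 24·t ≡ 1 − 21 = -20 (mod 7).
    Reduce coefficients mod 7: 3·t ≡ 1 (mod 7).
    The inverse of 3 mod 7 is 5 (since 3·5 = 15 = 2·7 + 1), so t ≡ 5·1 = 5 ≡ 5 (mod 7).
    Then x = 21 + 24·5 = 141, valid modulo lcm(24, 7) = 168: x ≡ 141 (mod 168).
Verify: 141 mod 3 = 0 ✓, 141 mod 8 = 5 ✓, 141 mod 7 = 1 ✓.

x ≡ 141 (mod 168).


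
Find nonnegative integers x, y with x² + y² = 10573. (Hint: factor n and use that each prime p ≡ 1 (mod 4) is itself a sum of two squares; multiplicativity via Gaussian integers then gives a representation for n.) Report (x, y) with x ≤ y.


Step 1: Factor n = 10573 = 97 · 109.
Step 2: Check the mod-4 condition on each prime factor: 97 ≡ 1 (mod 4), exponent 1; 109 ≡ 1 (mod 4), exponent 1.
All primes ≡ 3 (mod 4) appear to even exponent (or don't appear), so by the two-squares theorem n IS expressible as a sum of two squares.
Step 3: Build a representation. Here n = 97 · 109 is a product of primes ≡ 1 (mod 4). Each prime p ≡ 1 (mod 4) is itself a sum of two squares; find a² by testing p − a² for a perfect square:
  97: 97 − 1² = 96, 97 − 2² = 93, 97 − 3² = 88, 97 − 4² = 81 = 9² ⇒ 97 = 4² + 9².
  109: 109 − 1² = 108, 109 − 2² = 105, 109 − 3² = 100 = 10² ⇒ 109 = 3² + 10².
  Combine using the Brahmagupta–Fibonacci identity (a² + b²)(c² + d²) = (ac − bd)² + (ad + bc)² = (ac + bd)² + (ad − bc)²:
  97 · 109 = 10573: from (4² + 9²)(3² + 10²), take (4·3 − 9·10, 4·10 + 9·3) = (12 − 90, 40 + 27) = (-78, 67); dropping signs (only squares matter) gives (78, 67); check 78² + 67² = 6084 + 4489 = 10573 ✓.
Step 4: Order so x ≤ y and verify: 67² + 78² = 4489 + 6084 = 10573 = n. ✓

n = 10573 = 67² + 78² (one valid representation with x ≤ y).


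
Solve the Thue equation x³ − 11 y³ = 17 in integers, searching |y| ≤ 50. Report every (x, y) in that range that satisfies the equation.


The equation is x³ - 11y³ = 17. For fixed y, x³ = 11·y³ + 17, so a solution requires the RHS to be a perfect cube.
Strategy: iterate y from -50 to 50, compute RHS = 11·y³ + 17, and check whether it is a (positive or negative) perfect cube.
Check small values of y:
  y = 0: RHS = 17 is not a perfect cube.
  y = 1: RHS = 28 is not a perfect cube.
  y = -1: RHS = 6 is not a perfect cube.
  y = 2: RHS = 105 is not a perfect cube.
  y = -2: RHS = -71 is not a perfect cube.
  y = 3: RHS = 314 is not a perfect cube.
  y = -3: RHS = -280 is not a perfect cube.
Continuing the search up to |y| = 50 finds no solutions either.
No (x, y) in the scanned range satisfies the equation.

No integer solutions with |y| ≤ 50.


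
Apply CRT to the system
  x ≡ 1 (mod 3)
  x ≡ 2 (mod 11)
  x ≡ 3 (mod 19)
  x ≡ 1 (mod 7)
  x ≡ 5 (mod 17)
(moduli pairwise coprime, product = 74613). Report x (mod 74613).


Product of moduli M = 3 · 11 · 19 · 7 · 17 = 74613.
Merge one congruence at a time:
  Start: x ≡ 1 (mod 3).
  Combine with x ≡ 2 (mod 11); new modulus lcm = 33.
    Write x = 1 + 3·t and substitute into x ≡ 2 (mod 11): 3·t ≡ 2 − 1 = 1 (mod 11).
    The inverse of 3 mod 11 is 4 (since 3·4 = 12 = 1·11 + 1), so t ≡ 4·1 = 4 ≡ 4 (mod 11).
    Then x = 1 + 3·4 = 13, valid modulo lcm(3, 11) = 33: x ≡ 13 (mod 33).
  Combine with x ≡ 3 (mod 19); new modulus lcm = 627.
    Write x = 13 + 33·t and substitute into x ≡ 3 (mod 19): 33·t ≡ 3 − 13 = -10 (mod 19).
    Reduce coefficients mod 19: 14·t ≡ 9 (mod 19).
    The inverse of 14 mod 19 is 15 (since 14·15 = 210 = 11·19 + 1), so t ≡ 15·9 = 135 ≡ 2 (mod 19).
    Then x = 13 + 33·2 = 79, valid modulo lcm(33, 19) = 627: x ≡ 79 (mod 627).
  Combine with x ≡ 1 (mod 7); new modulus lcm = 4389.
    Write x = 79 + 627·t and substitute into x ≡ 1 (mod 7): 627·t ≡ 1 − 79 = -78 (mod 7).
    Reduce coefficients mod 7: 4·t ≡ 6 (mod 7).
    The inverse of 4 mod 7 is 2 (since 4·2 = 8 = 1·7 + 1), so t ≡ 2·6 = 12 ≡ 5 (mod 7).
    Then x = 79 + 627·5 = 3214, valid modulo lcm(627, 7) = 4389: x ≡ 3214 (mod 4389).
  Combine with x ≡ 5 (mod 17); new modulus lcm = 74613.
    Write x = 3214 + 4389·t and substitute into x ≡ 5 (mod 17): 4389·t ≡ 5 − 3214 = -3209 (mod 17).
    Reduce coefficients mod 17: 3·t ≡ 4 (mod 17).
    The inverse of 3 mod 17 is 6 (since 3·6 = 18 = 1·17 + 1), so t ≡ 6·4 = 24 ≡ 7 (mod 17).
    Then x = 3214 + 4389·7 = 33937, valid modulo lcm(4389, 17) = 74613: x ≡ 33937 (mod 74613).
Verify against each original: 33937 mod 3 = 1, 33937 mod 11 = 2, 33937 mod 19 = 3, 33937 mod 7 = 1, 33937 mod 17 = 5.

x ≡ 33937 (mod 74613).


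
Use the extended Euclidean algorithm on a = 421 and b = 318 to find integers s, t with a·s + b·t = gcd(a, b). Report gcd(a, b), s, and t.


Euclidean algorithm on (421, 318) — divide until remainder is 0:
  421 = 1 · 318 + 103
  318 = 3 · 103 + 9
  103 = 11 · 9 + 4
  9 = 2 · 4 + 1
  4 = 4 · 1 + 0
gcd(421, 318) = 1.
Track Bezout coefficients alongside the remainders: start with r₀ = 421 = a·1 + b·0 (s = 1, t = 0) and r₁ = 318 = a·0 + b·1 (s = 0, t = 1); each new remainder r_{k+1} = r_{k-1} − q_k·r_k inherits s_{k+1} = s_{k-1} − q_k·s_k, t_{k+1} = t_{k-1} − q_k·t_k, so r_k = a·s_k + b·t_k at every step:
  q = 1: r = 103, s = 1 − 1·0 = 1, t = 0 − 1·1 = -1  (check: 421·1 + 318·(-1) = 103)
  q = 3: r = 9, s = 0 − 3·1 = -3, t = 1 − 3·(-1) = 4  (check: 421·(-3) + 318·4 = 9)
  q = 11: r = 4, s = 1 − 11·(-3) = 34, t = -1 − 11·4 = -45  (check: 421·34 + 318·(-45) = 4)
  q = 2: r = 1, s = -3 − 2·34 = -71, t = 4 − 2·(-45) = 94  (check: 421·(-71) + 318·94 = 1)
The row with r = 1 (the gcd) gives the Bezout coefficients s = -71, t = 94.
Result: 421 · (-71) + 318 · (94) = 1.

gcd(421, 318) = 1; s = -71, t = 94 (check: 421·(-71) + 318·94 = 1).


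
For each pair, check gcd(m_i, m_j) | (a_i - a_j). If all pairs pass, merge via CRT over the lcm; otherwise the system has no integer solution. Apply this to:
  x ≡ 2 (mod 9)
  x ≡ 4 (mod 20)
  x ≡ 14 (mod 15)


Moduli 9, 20, 15 are not pairwise coprime, so CRT works modulo lcm(m_i) when all pairwise compatibility conditions hold.
Pairwise compatibility: gcd(m_i, m_j) must divide a_i - a_j for every pair.
Merge one congruence at a time:
  Start: x ≡ 2 (mod 9).
  Combine with x ≡ 4 (mod 20): gcd(9, 20) = 1; 4 - 2 = 2, which IS divisible by 1, so compatible.
    Write x = 2 + 9·t and substitute into x ≡ 4 (mod 20): 9·t ≡ 4 − 2 = 2 (mod 20).
    The inverse of 9 mod 20 is 9 (since 9·9 = 81 = 4·20 + 1), so t ≡ 9·2 = 18 ≡ 18 (mod 20).
    Then x = 2 + 9·18 = 164, valid modulo lcm(9, 20) = 180: x ≡ 164 (mod 180).
  Combine with x ≡ 14 (mod 15): gcd(180, 15) = 15; 14 - 164 = -150, which IS divisible by 15, so compatible.
    Write x = 164 + 180·t and substitute into x ≡ 14 (mod 15): 180·t ≡ 14 − 164 = -150 (mod 15).
    Divide the congruence (and modulus) by g = 15: 12·t ≡ -10 (mod 1).
    Modulo 1 every t works; take t = 0.
    Then x = 164 + 180·0 = 164, valid modulo lcm(180, 15) = 180: x ≡ 164 (mod 180).
Verify: 164 mod 9 = 2, 164 mod 20 = 4, 164 mod 15 = 14.

x ≡ 164 (mod 180).


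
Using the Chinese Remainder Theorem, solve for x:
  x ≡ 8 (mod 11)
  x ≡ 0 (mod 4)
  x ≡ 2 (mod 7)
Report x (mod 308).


Moduli 11, 4, 7 are pairwise coprime; by CRT there is a unique solution modulo M = 11 · 4 · 7 = 308.
Solve pairwise, accumulating the modulus:
  Start with x ≡ 8 (mod 11).
  Combine with x ≡ 0 (mod 4): since gcd(11, 4) = 1, we get a unique residue mod 44.
    Write x = 8 + 11·t and substitute into x ≡ 0 (mod 4): 11·t ≡ 0 − 8 = -8 (mod 4).
    Reduce coefficients mod 4: 3·t ≡ 0 (mod 4).
    The inverse of 3 mod 4 is 3 (since 3·3 = 9 = 2·4 + 1), so t ≡ 3·0 = 0 ≡ 0 (mod 4).
    Then x = 8 + 11·0 = 8, valid modulo lcm(11, 4) = 44: x ≡ 8 (mod 44).
  Combine with x ≡ 2 (mod 7): since gcd(44, 7) = 1, we get a unique residue mod 308.
    Write x = 8 + 44·t and substitute into x ≡ 2 (mod 7): 44·t ≡ 2 − 8 = -6 (mod 7).
    Reduce coefficients mod 7: 2·t ≡ 1 (mod 7).
    The inverse of 2 mod 7 is 4 (since 2·4 = 8 = 1·7 + 1), so t ≡ 4·1 = 4 ≡ 4 (mod 7).
    Then x = 8 + 44·4 = 184, valid modulo lcm(44, 7) = 308: x ≡ 184 (mod 308).
Verify: 184 mod 11 = 8 ✓, 184 mod 4 = 0 ✓, 184 mod 7 = 2 ✓.

x ≡ 184 (mod 308).


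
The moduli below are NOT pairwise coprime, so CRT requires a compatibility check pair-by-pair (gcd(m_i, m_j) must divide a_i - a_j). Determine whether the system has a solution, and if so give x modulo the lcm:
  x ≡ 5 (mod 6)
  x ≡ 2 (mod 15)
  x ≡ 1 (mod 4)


Moduli 6, 15, 4 are not pairwise coprime, so CRT works modulo lcm(m_i) when all pairwise compatibility conditions hold.
Pairwise compatibility: gcd(m_i, m_j) must divide a_i - a_j for every pair.
Merge one congruence at a time:
  Start: x ≡ 5 (mod 6).
  Combine with x ≡ 2 (mod 15): gcd(6, 15) = 3; 2 - 5 = -3, which IS divisible by 3, so compatible.
    Write x = 5 + 6·t and substitute into x ≡ 2 (mod 15): 6·t ≡ 2 − 5 = -3 (mod 15).
    Divide the congruence (and modulus) by g = 3: 2·t ≡ -1 (mod 5).
    Reduce coefficients mod 5: 2·t ≡ 4 (mod 5).
    The inverse of 2 mod 5 is 3 (since 2·3 = 6 = 1·5 + 1), so t ≡ 3·4 = 12 ≡ 2 (mod 5).
    Then x = 5 + 6·2 = 17, valid modulo lcm(6, 15) = 30: x ≡ 17 (mod 30).
  Combine with x ≡ 1 (mod 4): gcd(30, 4) = 2; 1 - 17 = -16, which IS divisible by 2, so compatible.
    Write x = 17 + 30·t and substitute into x ≡ 1 (mod 4): 30·t ≡ 1 − 17 = -16 (mod 4).
    Divide the congruence (and modulus) by g = 2: 15·t ≡ -8 (mod 2).
    Reduce coefficients mod 2: 1·t ≡ 0 (mod 2).
    So t ≡ 0 (mod 2).
    Then x = 17 + 30·0 = 17, valid modulo lcm(30, 4) = 60: x ≡ 17 (mod 60).
Verify: 17 mod 6 = 5, 17 mod 15 = 2, 17 mod 4 = 1.

x ≡ 17 (mod 60).


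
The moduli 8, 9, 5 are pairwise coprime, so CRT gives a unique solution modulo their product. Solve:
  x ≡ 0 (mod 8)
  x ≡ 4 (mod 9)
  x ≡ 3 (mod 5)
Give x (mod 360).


Moduli 8, 9, 5 are pairwise coprime; by CRT there is a unique solution modulo M = 8 · 9 · 5 = 360.
Solve pairwise, accumulating the modulus:
  Start with x ≡ 0 (mod 8).
  Combine with x ≡ 4 (mod 9): since gcd(8, 9) = 1, we get a unique residue mod 72.
    Write x = 0 + 8·t and substitute into x ≡ 4 (mod 9): 8·t ≡ 4 − 0 = 4 (mod 9).
    The inverse of 8 mod 9 is 8 (since 8·8 = 64 = 7·9 + 1), so t ≡ 8·4 = 32 ≡ 5 (mod 9).
    Then x = 0 + 8·5 = 40, valid modulo lcm(8, 9) = 72: x ≡ 40 (mod 72).
  Combine with x ≡ 3 (mod 5): since gcd(72, 5) = 1, we get a unique residue mod 360.
    Write x = 40 + 72·t and substitute into x ≡ 3 (mod 5): 72·t ≡ 3 − 40 = -37 (mod 5).
    Reduce coefficients mod 5: 2·t ≡ 3 (mod 5).
    The inverse of 2 mod 5 is 3 (since 2·3 = 6 = 1·5 + 1), so t ≡ 3·3 = 9 ≡ 4 (mod 5).
    Then x = 40 + 72·4 = 328, valid modulo lcm(72, 5) = 360: x ≡ 328 (mod 360).
Verify: 328 mod 8 = 0 ✓, 328 mod 9 = 4 ✓, 328 mod 5 = 3 ✓.

x ≡ 328 (mod 360).


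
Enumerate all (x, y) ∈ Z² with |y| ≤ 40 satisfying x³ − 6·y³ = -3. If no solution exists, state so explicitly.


The equation is x³ - 6y³ = -3. For fixed y, x³ = 6·y³ − 3, so a solution requires the RHS to be a perfect cube.
Strategy: iterate y from -40 to 40, compute RHS = 6·y³ − 3, and check whether it is a (positive or negative) perfect cube.
Check small values of y:
  y = 0: RHS = -3 is not a perfect cube.
  y = 1: RHS = 3 is not a perfect cube.
  y = -1: RHS = -9 is not a perfect cube.
  y = 2: RHS = 45 is not a perfect cube.
  y = -2: RHS = -51 is not a perfect cube.
  y = 3: RHS = 159 is not a perfect cube.
  y = -3: RHS = -165 is not a perfect cube.
Continuing the search up to |y| = 40 finds no solutions either.
No (x, y) in the scanned range satisfies the equation.

No integer solutions with |y| ≤ 40.


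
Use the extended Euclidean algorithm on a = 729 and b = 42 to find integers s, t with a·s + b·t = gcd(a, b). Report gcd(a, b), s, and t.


Euclidean algorithm on (729, 42) — divide until remainder is 0:
  729 = 17 · 42 + 15
  42 = 2 · 15 + 12
  15 = 1 · 12 + 3
  12 = 4 · 3 + 0
gcd(729, 42) = 3.
Track Bezout coefficients alongside the remainders: start with r₀ = 729 = a·1 + b·0 (s = 1, t = 0) and r₁ = 42 = a·0 + b·1 (s = 0, t = 1); each new remainder r_{k+1} = r_{k-1} − q_k·r_k inherits s_{k+1} = s_{k-1} − q_k·s_k, t_{k+1} = t_{k-1} − q_k·t_k, so r_k = a·s_k + b·t_k at every step:
  q = 17: r = 15, s = 1 − 17·0 = 1, t = 0 − 17·1 = -17  (check: 729·1 + 42·(-17) = 15)
  q = 2: r = 12, s = 0 − 2·1 = -2, t = 1 − 2·(-17) = 35  (check: 729·(-2) + 42·35 = 12)
  q = 1: r = 3, s = 1 − 1·(-2) = 3, t = -17 − 1·35 = -52  (check: 729·3 + 42·(-52) = 3)
The row with r = 3 (the gcd) gives the Bezout coefficients s = 3, t = -52.
Result: 729 · (3) + 42 · (-52) = 3.

gcd(729, 42) = 3; s = 3, t = -52 (check: 729·3 + 42·(-52) = 3).


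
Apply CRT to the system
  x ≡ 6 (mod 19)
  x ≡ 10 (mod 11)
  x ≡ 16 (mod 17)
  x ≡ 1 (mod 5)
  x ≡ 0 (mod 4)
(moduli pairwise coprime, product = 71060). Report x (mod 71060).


Product of moduli M = 19 · 11 · 17 · 5 · 4 = 71060.
Merge one congruence at a time:
  Start: x ≡ 6 (mod 19).
  Combine with x ≡ 10 (mod 11); new modulus lcm = 209.
    Write x = 6 + 19·t and substitute into x ≡ 10 (mod 11): 19·t ≡ 10 − 6 = 4 (mod 11).
    Reduce coefficients mod 11: 8·t ≡ 4 (mod 11).
    The inverse of 8 mod 11 is 7 (since 8·7 = 56 = 5·11 + 1), so t ≡ 7·4 = 28 ≡ 6 (mod 11).
    Then x = 6 + 19·6 = 120, valid modulo lcm(19, 11) = 209: x ≡ 120 (mod 209).
  Combine with x ≡ 16 (mod 17); new modulus lcm = 3553.
    Write x = 120 + 209·t and substitute into x ≡ 16 (mod 17): 209·t ≡ 16 − 120 = -104 (mod 17).
    Reduce coefficients mod 17: 5·t ≡ 15 (mod 17).
    The inverse of 5 mod 17 is 7 (since 5·7 = 35 = 2·17 + 1), so t ≡ 7·15 = 105 ≡ 3 (mod 17).
    Then x = 120 + 209·3 = 747, valid modulo lcm(209, 17) = 3553: x ≡ 747 (mod 3553).
  Combine with x ≡ 1 (mod 5); new modulus lcm = 17765.
    Write x = 747 + 3553·t and substitute into x ≡ 1 (mod 5): 3553·t ≡ 1 − 747 = -746 (mod 5).
    Reduce coefficients mod 5: 3·t ≡ 4 (mod 5).
    The inverse of 3 mod 5 is 2 (since 3·2 = 6 = 1·5 + 1), so t ≡ 2·4 = 8 ≡ 3 (mod 5).
    Then x = 747 + 3553·3 = 11406, valid modulo lcm(3553, 5) = 17765: x ≡ 11406 (mod 17765).
  Combine with x ≡ 0 (mod 4); new modulus lcm = 71060.
    Write x = 11406 + 17765·t and substitute into x ≡ 0 (mod 4): 17765·t ≡ 0 − 11406 = -11406 (mod 4).
    Reduce coefficients mod 4: 1·t ≡ 2 (mod 4).
    So t ≡ 2 (mod 4).
    Then x = 11406 + 17765·2 = 46936, valid modulo lcm(17765, 4) = 71060: x ≡ 46936 (mod 71060).
Verify against each original: 46936 mod 19 = 6, 46936 mod 11 = 10, 46936 mod 17 = 16, 46936 mod 5 = 1, 46936 mod 4 = 0.

x ≡ 46936 (mod 71060).


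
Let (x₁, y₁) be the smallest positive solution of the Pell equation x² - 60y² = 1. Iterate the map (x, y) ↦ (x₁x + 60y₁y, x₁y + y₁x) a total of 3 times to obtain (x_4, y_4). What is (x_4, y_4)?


Step 1: Find the fundamental solution (x₁, y₁) of x² - 60y² = 1.
  Expand √60 as a continued fraction. a₀ = ⌊√60⌋ = 7; iterate m_{k+1} = d_k·a_k − m_k, d_{k+1} = (60 − m_{k+1}²)/d_k, a_{k+1} = ⌊(a₀ + m_{k+1})/d_{k+1}⌋ (starting m₀ = 0, d₀ = 1), with convergents p_k = a_k·p_{k-1} + p_{k-2}, q_k = a_k·q_{k-1} + q_{k-2} (p₋₁ = 1, q₋₁ = 0):
  k = 0: a₀ = 7; p₀/q₀ = 7/1; p₀² − 60·q₀² = 49 − 60 = -11.
  k = 1: m = 7, d = 11, a = ⌊(7 + 7)/11⌋ = 1; p/q = (1·7 + 1)/(1·1 + 0) = 8/1; p² − 60·q² = 64 − 60 = 4.
  k = 2: m = 4, d = 4, a = ⌊(7 + 4)/4⌋ = 2; p/q = (2·8 + 7)/(2·1 + 1) = 23/3; p² − 60·q² = 529 − 540 = -11.
  k = 3: m = 4, d = 11, a = ⌊(7 + 4)/11⌋ = 1; p/q = (1·23 + 8)/(1·3 + 1) = 31/4; p² − 60·q² = 961 − 960 = 1.
  The first convergent with p² − 60·q² = 1 gives the fundamental solution (x₁, y₁) = (31, 4).
Step 2: Apply the recurrence (x_{n+1}, y_{n+1}) = (x₁x_n + 60y₁y_n, x₁y_n + y₁x_n) repeatedly.
  From (x_1, y_1) = (31, 4): x_2 = 31·31 + 60·4·4 = 1921; y_2 = 31·4 + 4·31 = 248.
  From (x_2, y_2) = (1921, 248): x_3 = 31·1921 + 60·4·248 = 119071; y_3 = 31·248 + 4·1921 = 15372.
  From (x_3, y_3) = (119071, 15372): x_4 = 31·119071 + 60·4·15372 = 7380481; y_4 = 31·15372 + 4·119071 = 952816.
Step 3: Verify x_4² - 60·y_4² = 54471499791361 - 54471499791360 = 1 (should be 1). ✓

(x_1, y_1) = (31, 4); (x_4, y_4) = (7380481, 952816).


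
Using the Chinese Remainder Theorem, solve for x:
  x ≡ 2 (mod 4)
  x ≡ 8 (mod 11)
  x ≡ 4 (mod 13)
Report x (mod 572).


Moduli 4, 11, 13 are pairwise coprime; by CRT there is a unique solution modulo M = 4 · 11 · 13 = 572.
Solve pairwise, accumulating the modulus:
  Start with x ≡ 2 (mod 4).
  Combine with x ≡ 8 (mod 11): since gcd(4, 11) = 1, we get a unique residue mod 44.
    Write x = 2 + 4·t and substitute into x ≡ 8 (mod 11): 4·t ≡ 8 − 2 = 6 (mod 11).
    The inverse of 4 mod 11 is 3 (since 4·3 = 12 = 1·11 + 1), so t ≡ 3·6 = 18 ≡ 7 (mod 11).
    Then x = 2 + 4·7 = 30, valid modulo lcm(4, 11) = 44: x ≡ 30 (mod 44).
  Combine with x ≡ 4 (mod 13): since gcd(44, 13) = 1, we get a unique residue mod 572.
    Write x = 30 + 44·t and substitute into x ≡ 4 (mod 13): 44·t ≡ 4 − 30 = -26 (mod 13).
    Reduce coefficients mod 13: 5·t ≡ 0 (mod 13).
    The inverse of 5 mod 13 is 8 (since 5·8 = 40 = 3·13 + 1), so t ≡ 8·0 = 0 ≡ 0 (mod 13).
    Then x = 30 + 44·0 = 30, valid modulo lcm(44, 13) = 572: x ≡ 30 (mod 572).
Verify: 30 mod 4 = 2 ✓, 30 mod 11 = 8 ✓, 30 mod 13 = 4 ✓.

x ≡ 30 (mod 572).


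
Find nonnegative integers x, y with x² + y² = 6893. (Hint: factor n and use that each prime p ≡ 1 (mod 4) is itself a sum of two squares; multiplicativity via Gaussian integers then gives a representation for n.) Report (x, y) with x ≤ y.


Step 1: Factor n = 6893 = 61 · 113.
Step 2: Check the mod-4 condition on each prime factor: 61 ≡ 1 (mod 4), exponent 1; 113 ≡ 1 (mod 4), exponent 1.
All primes ≡ 3 (mod 4) appear to even exponent (or don't appear), so by the two-squares theorem n IS expressible as a sum of two squares.
Step 3: Build a representation. Here n = 61 · 113 is a product of primes ≡ 1 (mod 4). Each prime p ≡ 1 (mod 4) is itself a sum of two squares; find a² by testing p − a² for a perfect square:
  61: 61 − 1² = 60, 61 − 2² = 57, 61 − 3² = 52, 61 − 4² = 45, 61 − 5² = 36 = 6² ⇒ 61 = 5² + 6².
  113: 113 − 1² = 112, 113 − 2² = 109, 113 − 3² = 104, 113 − 4² = 97, 113 − 5² = 88, 113 − 6² = 77, 113 − 7² = 64 = 8² ⇒ 113 = 7² + 8².
  Combine using the Brahmagupta–Fibonacci identity (a² + b²)(c² + d²) = (ac − bd)² + (ad + bc)² = (ac + bd)² + (ad − bc)²:
  61 · 113 = 6893: from (5² + 6²)(7² + 8²), take (5·7 − 6·8, 5·8 + 6·7) = (35 − 48, 40 + 42) = (-13, 82); dropping signs (only squares matter) gives (13, 82); check 13² + 82² = 169 + 6724 = 6893 ✓.
Step 4: Order so x ≤ y and verify: 13² + 82² = 169 + 6724 = 6893 = n. ✓

n = 6893 = 13² + 82² (one valid representation with x ≤ y).


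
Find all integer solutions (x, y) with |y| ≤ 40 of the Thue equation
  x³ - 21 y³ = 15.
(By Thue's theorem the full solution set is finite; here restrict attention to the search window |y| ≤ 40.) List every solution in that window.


The equation is x³ - 21y³ = 15. For fixed y, x³ = 21·y³ + 15, so a solution requires the RHS to be a perfect cube.
Strategy: iterate y from -40 to 40, compute RHS = 21·y³ + 15, and check whether it is a (positive or negative) perfect cube.
Check small values of y:
  y = 0: RHS = 15 is not a perfect cube.
  y = 1: RHS = 36 is not a perfect cube.
  y = -1: RHS = -6 is not a perfect cube.
  y = 2: RHS = 183 is not a perfect cube.
  y = -2: RHS = -153 is not a perfect cube.
  y = 3: RHS = 582 is not a perfect cube.
  y = -3: RHS = -552 is not a perfect cube.
Continuing the search up to |y| = 40 finds no solutions either.
No (x, y) in the scanned range satisfies the equation.

No integer solutions with |y| ≤ 40.


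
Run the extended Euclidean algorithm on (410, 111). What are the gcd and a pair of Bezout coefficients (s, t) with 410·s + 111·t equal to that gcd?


Euclidean algorithm on (410, 111) — divide until remainder is 0:
  410 = 3 · 111 + 77
  111 = 1 · 77 + 34
  77 = 2 · 34 + 9
  34 = 3 · 9 + 7
  9 = 1 · 7 + 2
  7 = 3 · 2 + 1
  2 = 2 · 1 + 0
gcd(410, 111) = 1.
Track Bezout coefficients alongside the remainders: start with r₀ = 410 = a·1 + b·0 (s = 1, t = 0) and r₁ = 111 = a·0 + b·1 (s = 0, t = 1); each new remainder r_{k+1} = r_{k-1} − q_k·r_k inherits s_{k+1} = s_{k-1} − q_k·s_k, t_{k+1} = t_{k-1} − q_k·t_k, so r_k = a·s_k + b·t_k at every step:
  q = 3: r = 77, s = 1 − 3·0 = 1, t = 0 − 3·1 = -3  (check: 410·1 + 111·(-3) = 77)
  q = 1: r = 34, s = 0 − 1·1 = -1, t = 1 − 1·(-3) = 4  (check: 410·(-1) + 111·4 = 34)
  q = 2: r = 9, s = 1 − 2·(-1) = 3, t = -3 − 2·4 = -11  (check: 410·3 + 111·(-11) = 9)
  q = 3: r = 7, s = -1 − 3·3 = -10, t = 4 − 3·(-11) = 37  (check: 410·(-10) + 111·37 = 7)
  q = 1: r = 2, s = 3 − 1·(-10) = 13, t = -11 − 1·37 = -48  (check: 410·13 + 111·(-48) = 2)
  q = 3: r = 1, s = -10 − 3·13 = -49, t = 37 − 3·(-48) = 181  (check: 410·(-49) + 111·181 = 1)
The row with r = 1 (the gcd) gives the Bezout coefficients s = -49, t = 181.
Result: 410 · (-49) + 111 · (181) = 1.

gcd(410, 111) = 1; s = -49, t = 181 (check: 410·(-49) + 111·181 = 1).


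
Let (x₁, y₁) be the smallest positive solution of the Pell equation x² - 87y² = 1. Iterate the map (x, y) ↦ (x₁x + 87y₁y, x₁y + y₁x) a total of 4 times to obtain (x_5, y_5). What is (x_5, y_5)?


Step 1: Find the fundamental solution (x₁, y₁) of x² - 87y² = 1.
  Expand √87 as a continued fraction. a₀ = ⌊√87⌋ = 9; iterate m_{k+1} = d_k·a_k − m_k, d_{k+1} = (87 − m_{k+1}²)/d_k, a_{k+1} = ⌊(a₀ + m_{k+1})/d_{k+1}⌋ (starting m₀ = 0, d₀ = 1), with convergents p_k = a_k·p_{k-1} + p_{k-2}, q_k = a_k·q_{k-1} + q_{k-2} (p₋₁ = 1, q₋₁ = 0):
  k = 0: a₀ = 9; p₀/q₀ = 9/1; p₀² − 87·q₀² = 81 − 87 = -6.
  k = 1: m = 9, d = 6, a = ⌊(9 + 9)/6⌋ = 3; p/q = (3·9 + 1)/(3·1 + 0) = 28/3; p² − 87·q² = 784 − 783 = 1.
  The first convergent with p² − 87·q² = 1 gives the fundamental solution (x₁, y₁) = (28, 3).
Step 2: Apply the recurrence (x_{n+1}, y_{n+1}) = (x₁x_n + 87y₁y_n, x₁y_n + y₁x_n) repeatedly.
  From (x_1, y_1) = (28, 3): x_2 = 28·28 + 87·3·3 = 1567; y_2 = 28·3 + 3·28 = 168.
  From (x_2, y_2) = (1567, 168): x_3 = 28·1567 + 87·3·168 = 87724; y_3 = 28·168 + 3·1567 = 9405.
  From (x_3, y_3) = (87724, 9405): x_4 = 28·87724 + 87·3·9405 = 4910977; y_4 = 28·9405 + 3·87724 = 526512.
  From (x_4, y_4) = (4910977, 526512): x_5 = 28·4910977 + 87·3·526512 = 274926988; y_5 = 28·526512 + 3·4910977 = 29475267.
Step 3: Verify x_5² - 87·y_5² = 75584848730752144 - 75584848730752143 = 1 (should be 1). ✓

(x_1, y_1) = (28, 3); (x_5, y_5) = (274926988, 29475267).


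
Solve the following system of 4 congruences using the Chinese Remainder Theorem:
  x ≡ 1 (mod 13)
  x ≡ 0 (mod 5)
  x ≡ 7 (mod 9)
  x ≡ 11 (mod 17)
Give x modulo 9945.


Product of moduli M = 13 · 5 · 9 · 17 = 9945.
Merge one congruence at a time:
  Start: x ≡ 1 (mod 13).
  Combine with x ≡ 0 (mod 5); new modulus lcm = 65.
    Write x = 1 + 13·t and substitute into x ≡ 0 (mod 5): 13·t ≡ 0 − 1 = -1 (mod 5).
    Reduce coefficients mod 5: 3·t ≡ 4 (mod 5).
    The inverse of 3 mod 5 is 2 (since 3·2 = 6 = 1·5 + 1), so t ≡ 2·4 = 8 ≡ 3 (mod 5).
    Then x = 1 + 13·3 = 40, valid modulo lcm(13, 5) = 65: x ≡ 40 (mod 65).
  Combine with x ≡ 7 (mod 9); new modulus lcm = 585.
    Write x = 40 + 65·t and substitute into x ≡ 7 (mod 9): 65·t ≡ 7 − 40 = -33 (mod 9).
    Reduce coefficients mod 9: 2·t ≡ 3 (mod 9).
    The inverse of 2 mod 9 is 5 (since 2·5 = 10 = 1·9 + 1), so t ≡ 5·3 = 15 ≡ 6 (mod 9).
    Then x = 40 + 65·6 = 430, valid modulo lcm(65, 9) = 585: x ≡ 430 (mod 585).
  Combine with x ≡ 11 (mod 17); new modulus lcm = 9945.
    Write x = 430 + 585·t and substitute into x ≡ 11 (mod 17): 585·t ≡ 11 − 430 = -419 (mod 17).
    Reduce coefficients mod 17: 7·t ≡ 6 (mod 17).
    The inverse of 7 mod 17 is 5 (since 7·5 = 35 = 2·17 + 1), so t ≡ 5·6 = 30 ≡ 13 (mod 17).
    Then x = 430 + 585·13 = 8035, valid modulo lcm(585, 17) = 9945: x ≡ 8035 (mod 9945).
Verify against each original: 8035 mod 13 = 1, 8035 mod 5 = 0, 8035 mod 9 = 7, 8035 mod 17 = 11.

x ≡ 8035 (mod 9945).


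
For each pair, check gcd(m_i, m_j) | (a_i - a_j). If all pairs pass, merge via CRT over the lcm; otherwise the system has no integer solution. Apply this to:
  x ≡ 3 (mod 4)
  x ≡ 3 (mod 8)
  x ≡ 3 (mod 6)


Moduli 4, 8, 6 are not pairwise coprime, so CRT works modulo lcm(m_i) when all pairwise compatibility conditions hold.
Pairwise compatibility: gcd(m_i, m_j) must divide a_i - a_j for every pair.
Merge one congruence at a time:
  Start: x ≡ 3 (mod 4).
  Combine with x ≡ 3 (mod 8): gcd(4, 8) = 4; 3 - 3 = 0, which IS divisible by 4, so compatible.
    Write x = 3 + 4·t and substitute into x ≡ 3 (mod 8): 4·t ≡ 3 − 3 = 0 (mod 8).
    Divide the congruence (and modulus) by g = 4: 1·t ≡ 0 (mod 2).
    So t ≡ 0 (mod 2).
    Then x = 3 + 4·0 = 3, valid modulo lcm(4, 8) = 8: x ≡ 3 (mod 8).
  Combine with x ≡ 3 (mod 6): gcd(8, 6) = 2; 3 - 3 = 0, which IS divisible by 2, so compatible.
    Write x = 3 + 8·t and substitute into x ≡ 3 (mod 6): 8·t ≡ 3 − 3 = 0 (mod 6).
    Divide the congruence (and modulus) by g = 2: 4·t ≡ 0 (mod 3).
    Reduce coefficients mod 3: 1·t ≡ 0 (mod 3).
    So t ≡ 0 (mod 3).
    Then x = 3 + 8·0 = 3, valid modulo lcm(8, 6) = 24: x ≡ 3 (mod 24).
Verify: 3 mod 4 = 3, 3 mod 8 = 3, 3 mod 6 = 3.

x ≡ 3 (mod 24).


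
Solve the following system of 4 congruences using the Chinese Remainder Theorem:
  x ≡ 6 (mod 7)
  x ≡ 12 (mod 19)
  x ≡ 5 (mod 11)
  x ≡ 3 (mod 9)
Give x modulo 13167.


Product of moduli M = 7 · 19 · 11 · 9 = 13167.
Merge one congruence at a time:
  Start: x ≡ 6 (mod 7).
  Combine with x ≡ 12 (mod 19); new modulus lcm = 133.
    Write x = 6 + 7·t and substitute into x ≡ 12 (mod 19): 7·t ≡ 12 − 6 = 6 (mod 19).
    The inverse of 7 mod 19 is 11 (since 7·11 = 77 = 4·19 + 1), so t ≡ 11·6 = 66 ≡ 9 (mod 19).
    Then x = 6 + 7·9 = 69, valid modulo lcm(7, 19) = 133: x ≡ 69 (mod 133).
  Combine with x ≡ 5 (mod 11); new modulus lcm = 1463.
    Write x = 69 + 133·t and substitute into x ≡ 5 (mod 11): 133·t ≡ 5 − 69 = -64 (mod 11).
    Reduce coefficients mod 11: 1·t ≡ 2 (mod 11).
    So t ≡ 2 (mod 11).
    Then x = 69 + 133·2 = 335, valid modulo lcm(133, 11) = 1463: x ≡ 335 (mod 1463).
  Combine with x ≡ 3 (mod 9); new modulus lcm = 13167.
    Write x = 335 + 1463·t and substitute into x ≡ 3 (mod 9): 1463·t ≡ 3 − 335 = -332 (mod 9).
    Reduce coefficients mod 9: 5·t ≡ 1 (mod 9).
    The inverse of 5 mod 9 is 2 (since 5·2 = 10 = 1·9 + 1), so t ≡ 2·1 = 2 ≡ 2 (mod 9).
    Then x = 335 + 1463·2 = 3261, valid modulo lcm(1463, 9) = 13167: x ≡ 3261 (mod 13167).
Verify against each original: 3261 mod 7 = 6, 3261 mod 19 = 12, 3261 mod 11 = 5, 3261 mod 9 = 3.

x ≡ 3261 (mod 13167).


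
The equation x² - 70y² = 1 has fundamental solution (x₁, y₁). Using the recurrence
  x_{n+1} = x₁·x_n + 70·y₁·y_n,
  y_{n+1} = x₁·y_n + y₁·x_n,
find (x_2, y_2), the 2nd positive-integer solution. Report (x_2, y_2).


Step 1: Find the fundamental solution (x₁, y₁) of x² - 70y² = 1.
  Expand √70 as a continued fraction. a₀ = ⌊√70⌋ = 8; iterate m_{k+1} = d_k·a_k − m_k, d_{k+1} = (70 − m_{k+1}²)/d_k, a_{k+1} = ⌊(a₀ + m_{k+1})/d_{k+1}⌋ (starting m₀ = 0, d₀ = 1), with convergents p_k = a_k·p_{k-1} + p_{k-2}, q_k = a_k·q_{k-1} + q_{k-2} (p₋₁ = 1, q₋₁ = 0):
  k = 0: a₀ = 8; p₀/q₀ = 8/1; p₀² − 70·q₀² = 64 − 70 = -6.
  k = 1: m = 8, d = 6, a = ⌊(8 + 8)/6⌋ = 2; p/q = (2·8 + 1)/(2·1 + 0) = 17/2; p² − 70·q² = 289 − 280 = 9.
  k = 2: m = 4, d = 9, a = ⌊(8 + 4)/9⌋ = 1; p/q = (1·17 + 8)/(1·2 + 1) = 25/3; p² − 70·q² = 625 − 630 = -5.
  k = 3: m = 5, d = 5, a = ⌊(8 + 5)/5⌋ = 2; p/q = (2·25 + 17)/(2·3 + 2) = 67/8; p² − 70·q² = 4489 − 4480 = 9.
  k = 4: m = 5, d = 9, a = ⌊(8 + 5)/9⌋ = 1; p/q = (1·67 + 25)/(1·8 + 3) = 92/11; p² − 70·q² = 8464 − 8470 = -6.
  k = 5: m = 4, d = 6, a = ⌊(8 + 4)/6⌋ = 2; p/q = (2·92 + 67)/(2·11 + 8) = 251/30; p² − 70·q² = 63001 − 63000 = 1.
  The first convergent with p² − 70·q² = 1 gives the fundamental solution (x₁, y₁) = (251, 30).
Step 2: Apply the recurrence (x_{n+1}, y_{n+1}) = (x₁x_n + 70y₁y_n, x₁y_n + y₁x_n) repeatedly.
  From (x_1, y_1) = (251, 30): x_2 = 251·251 + 70·30·30 = 126001; y_2 = 251·30 + 30·251 = 15060.
Step 3: Verify x_2² - 70·y_2² = 15876252001 - 15876252000 = 1 (should be 1). ✓

(x_1, y_1) = (251, 30); (x_2, y_2) = (126001, 15060).
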